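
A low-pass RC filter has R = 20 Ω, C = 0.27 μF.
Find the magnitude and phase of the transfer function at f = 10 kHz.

Step 1 — Angular frequency: ω = 2π·1e+04 = 6.283e+04 rad/s.
Step 2 — Transfer function: H(jω) = 1/(1 + jωRC).
Step 3 — Denominator: 1 + jωRC = 1 + j·6.283e+04·20·2.7e-07 = 1 + j0.3393.
Step 4 — H = 0.8968 - j0.3043.
Step 5 — Magnitude: |H| = 0.947 (-0.5 dB); phase: φ = -18.7°.

|H| = 0.947 (-0.5 dB), φ = -18.7°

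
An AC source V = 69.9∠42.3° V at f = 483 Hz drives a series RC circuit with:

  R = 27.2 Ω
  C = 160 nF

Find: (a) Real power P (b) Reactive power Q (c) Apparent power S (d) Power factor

Step 1 — Angular frequency: ω = 2π·f = 2π·483 = 3035 rad/s.
Step 2 — Component impedances:
  R: Z = R = 27.2 Ω
  C: Z = 1/(jωC) = -j/(ω·C) = 0 - j2059 Ω
Step 3 — Series combination: Z_total = R + C = 27.2 - j2059 Ω = 2060∠-89.2° Ω.
Step 4 — Source phasor: V = 69.9∠42.3° V = 51.7 + j47.04 V.
Step 5 — Current: I = V / Z = -0.02251 + j0.0254 A = 0.03394∠131.5° A.
Step 6 — Complex power: S = V·I* = 0.03133 - j2.372 VA.
Step 7 — Real power: P = Re(S) = 0.03133 W.
Step 8 — Reactive power: Q = Im(S) = -2.372 VAR.
Step 9 — Apparent power: |S| = 2.372 VA.
Step 10 — Power factor: PF = P/|S| = 0.01321 (leading).

(a) P = 0.03133 W  (b) Q = -2.372 VAR  (c) S = 2.372 VA  (d) PF = 0.01321 (leading)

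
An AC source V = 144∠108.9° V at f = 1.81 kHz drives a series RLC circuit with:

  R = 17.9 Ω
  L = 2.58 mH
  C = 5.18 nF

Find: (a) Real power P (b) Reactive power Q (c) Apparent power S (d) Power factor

Step 1 — Angular frequency: ω = 2π·f = 2π·1810 = 1.137e+04 rad/s.
Step 2 — Component impedances:
  R: Z = R = 17.9 Ω
  L: Z = jωL = j·1.137e+04·0.00258 = 0 + j29.34 Ω
  C: Z = 1/(jωC) = -j/(ω·C) = 0 - j1.698e+04 Ω
Step 3 — Series combination: Z_total = R + L + C = 17.9 - j1.695e+04 Ω = 1.695e+04∠-89.9° Ω.
Step 4 — Source phasor: V = 144∠108.9° V = -46.64 + j136.2 V.
Step 5 — Current: I = V / Z = -0.008042 - j0.002744 A = 0.008498∠-161.2° A.
Step 6 — Complex power: S = V·I* = 0.001293 - j1.224 VA.
Step 7 — Real power: P = Re(S) = 0.001293 W.
Step 8 — Reactive power: Q = Im(S) = -1.224 VAR.
Step 9 — Apparent power: |S| = 1.224 VA.
Step 10 — Power factor: PF = P/|S| = 0.001056 (leading).

(a) P = 0.001293 W  (b) Q = -1.224 VAR  (c) S = 1.224 VA  (d) PF = 0.001056 (leading)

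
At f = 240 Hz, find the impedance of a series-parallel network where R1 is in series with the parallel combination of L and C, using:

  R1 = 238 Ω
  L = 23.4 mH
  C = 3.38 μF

Step 1 — Angular frequency: ω = 2π·f = 2π·240 = 1508 rad/s.
Step 2 — Component impedances:
  R1: Z = R = 238 Ω
  L: Z = jωL = j·1508·0.0234 = 0 + j35.29 Ω
  C: Z = 1/(jωC) = -j/(ω·C) = 0 - j196.2 Ω
Step 3 — Parallel branch: L || C = 1/(1/L + 1/C) = 0 + j43.02 Ω.
Step 4 — Series with R1: Z_total = R1 + (L || C) = 238 + j43.02 Ω = 241.9∠10.2° Ω.

Z = 238 + j43.02 Ω = 241.9∠10.2° Ω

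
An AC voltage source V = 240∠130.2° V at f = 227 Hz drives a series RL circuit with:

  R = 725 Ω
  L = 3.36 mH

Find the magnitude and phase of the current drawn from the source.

Step 1 — Angular frequency: ω = 2π·f = 2π·227 = 1426 rad/s.
Step 2 — Component impedances:
  R: Z = R = 725 Ω
  L: Z = jωL = j·1426·0.00336 = 0 + j4.792 Ω
Step 3 — Series combination: Z_total = R + L = 725 + j4.792 Ω = 725∠0.4° Ω.
Step 4 — Source phasor: V = 240∠130.2° V = -154.9 + j183.3 V.
Step 5 — Ohm's law: I = V / Z_total = (-154.9 + j183.3) / (725 + j4.792) = -0.212 + j0.2542 A.
Step 6 — Convert to polar: |I| = 0.331 A, ∠I = 129.8°.

I = 0.331∠129.8° A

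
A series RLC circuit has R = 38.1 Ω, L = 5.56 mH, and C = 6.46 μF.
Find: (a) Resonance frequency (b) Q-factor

Step 1 — Resonance condition Im(Z)=0 gives ω₀ = 1/√(LC).
Step 2 — ω₀ = 1/√(0.00556·6.46e-06) = 5277 rad/s.
Step 3 — f₀ = ω₀/(2π) = 839.8 Hz.
Step 4 — Series Q: Q = ω₀L/R = 5277·0.00556/38.1 = 0.77.

(a) f₀ = 839.8 Hz  (b) Q = 0.77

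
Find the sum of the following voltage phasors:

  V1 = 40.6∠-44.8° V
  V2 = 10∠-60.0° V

Step 1 — Convert each phasor to rectangular form:
  V1 = 40.6·(cos(-44.8°) + j·sin(-44.8°)) = 28.81 - j28.61 V
  V2 = 10·(cos(-60.0°) + j·sin(-60.0°)) = 5 - j8.66 V
Step 2 — Sum components: V_total = 33.81 - j37.27 V.
Step 3 — Convert to polar: |V_total| = 50.32 V, ∠V_total = -47.8°.

V_total = 50.32∠-47.8° V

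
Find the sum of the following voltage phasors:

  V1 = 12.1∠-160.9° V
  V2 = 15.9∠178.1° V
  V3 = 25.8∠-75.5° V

Step 1 — Convert each phasor to rectangular form:
  V1 = 12.1·(cos(-160.9°) + j·sin(-160.9°)) = -11.43 - j3.959 V
  V2 = 15.9·(cos(178.1°) + j·sin(178.1°)) = -15.89 + j0.5272 V
  V3 = 25.8·(cos(-75.5°) + j·sin(-75.5°)) = 6.46 - j24.98 V
Step 2 — Sum components: V_total = -20.87 - j28.41 V.
Step 3 — Convert to polar: |V_total| = 35.25 V, ∠V_total = -126.3°.

V_total = 35.25∠-126.3° V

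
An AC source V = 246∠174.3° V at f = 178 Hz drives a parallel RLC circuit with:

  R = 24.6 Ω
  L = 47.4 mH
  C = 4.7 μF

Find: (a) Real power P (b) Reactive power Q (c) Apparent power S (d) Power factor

Step 1 — Angular frequency: ω = 2π·f = 2π·178 = 1118 rad/s.
Step 2 — Component impedances:
  R: Z = R = 24.6 Ω
  L: Z = jωL = j·1118·0.0474 = 0 + j53.01 Ω
  C: Z = 1/(jωC) = -j/(ω·C) = 0 - j190.2 Ω
Step 3 — Parallel combination: 1/Z_total = 1/R + 1/L + 1/C; Z_total = 22.12 + j7.405 Ω = 23.33∠18.5° Ω.
Step 4 — Source phasor: V = 246∠174.3° V = -244.8 + j24.43 V.
Step 5 — Current: I = V / Z = -9.618 + j4.324 A = 10.55∠155.8° A.
Step 6 — Complex power: S = V·I* = 2460 + j823.4 VA.
Step 7 — Real power: P = Re(S) = 2460 W.
Step 8 — Reactive power: Q = Im(S) = 823.4 VAR.
Step 9 — Apparent power: |S| = 2594 VA.
Step 10 — Power factor: PF = P/|S| = 0.9483 (lagging).

(a) P = 2460 W  (b) Q = 823.4 VAR  (c) S = 2594 VA  (d) PF = 0.9483 (lagging)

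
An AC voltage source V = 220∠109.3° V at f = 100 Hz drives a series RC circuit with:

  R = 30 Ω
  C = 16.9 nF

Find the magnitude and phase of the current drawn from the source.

Step 1 — Angular frequency: ω = 2π·f = 2π·100 = 628.3 rad/s.
Step 2 — Component impedances:
  R: Z = R = 30 Ω
  C: Z = 1/(jωC) = -j/(ω·C) = 0 - j9.417e+04 Ω
Step 3 — Series combination: Z_total = R + C = 30 - j9.417e+04 Ω = 9.417e+04∠-90.0° Ω.
Step 4 — Source phasor: V = 220∠109.3° V = -72.71 + j207.6 V.
Step 5 — Ohm's law: I = V / Z_total = (-72.71 + j207.6) / (30 - j9.417e+04) = -0.002205 - j0.0007714 A.
Step 6 — Convert to polar: |I| = 0.002336 A, ∠I = -160.7°.

I = 0.002336∠-160.7° A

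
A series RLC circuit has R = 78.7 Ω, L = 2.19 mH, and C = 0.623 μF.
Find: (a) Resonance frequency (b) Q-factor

Step 1 — Resonance condition Im(Z)=0 gives ω₀ = 1/√(LC).
Step 2 — ω₀ = 1/√(0.00219·6.23e-07) = 2.707e+04 rad/s.
Step 3 — f₀ = ω₀/(2π) = 4309 Hz.
Step 4 — Series Q: Q = ω₀L/R = 2.707e+04·0.00219/78.7 = 0.7534.

(a) f₀ = 4309 Hz  (b) Q = 0.7534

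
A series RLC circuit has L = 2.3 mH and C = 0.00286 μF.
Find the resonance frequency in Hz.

Step 1 — Resonance condition Im(Z)=0 gives ω₀ = 1/√(LC).
Step 2 — ω₀ = 1/√(0.0023·2.86e-09) = 3.899e+05 rad/s.
Step 3 — f₀ = ω₀/(2π) = 6.205e+04 Hz.

f₀ = 6.205e+04 Hz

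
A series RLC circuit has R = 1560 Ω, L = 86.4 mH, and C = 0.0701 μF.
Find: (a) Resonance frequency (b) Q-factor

Step 1 — Resonance condition Im(Z)=0 gives ω₀ = 1/√(LC).
Step 2 — ω₀ = 1/√(0.0864·7.01e-08) = 1.285e+04 rad/s.
Step 3 — f₀ = ω₀/(2π) = 2045 Hz.
Step 4 — Series Q: Q = ω₀L/R = 1.285e+04·0.0864/1560 = 0.7117.

(a) f₀ = 2045 Hz  (b) Q = 0.7117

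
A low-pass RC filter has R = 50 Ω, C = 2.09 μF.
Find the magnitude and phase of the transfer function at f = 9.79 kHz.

Step 1 — Angular frequency: ω = 2π·9790 = 6.151e+04 rad/s.
Step 2 — Transfer function: H(jω) = 1/(1 + jωRC).
Step 3 — Denominator: 1 + jωRC = 1 + j·6.151e+04·50·2.09e-06 = 1 + j6.428.
Step 4 — H = 0.02363 - j0.1519.
Step 5 — Magnitude: |H| = 0.1537 (-16.3 dB); phase: φ = -81.2°.

|H| = 0.1537 (-16.3 dB), φ = -81.2°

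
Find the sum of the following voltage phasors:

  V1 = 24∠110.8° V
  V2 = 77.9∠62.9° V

Step 1 — Convert each phasor to rectangular form:
  V1 = 24·(cos(110.8°) + j·sin(110.8°)) = -8.523 + j22.44 V
  V2 = 77.9·(cos(62.9°) + j·sin(62.9°)) = 35.49 + j69.35 V
Step 2 — Sum components: V_total = 26.96 + j91.78 V.
Step 3 — Convert to polar: |V_total| = 95.66 V, ∠V_total = 73.6°.

V_total = 95.66∠73.6° V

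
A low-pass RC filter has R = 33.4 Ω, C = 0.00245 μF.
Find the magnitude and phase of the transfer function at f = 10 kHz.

Step 1 — Angular frequency: ω = 2π·1e+04 = 6.283e+04 rad/s.
Step 2 — Transfer function: H(jω) = 1/(1 + jωRC).
Step 3 — Denominator: 1 + jωRC = 1 + j·6.283e+04·33.4·2.45e-09 = 1 + j0.005142.
Step 4 — H = 1 - j0.005141.
Step 5 — Magnitude: |H| = 1 (-0.0 dB); phase: φ = -0.3°.

|H| = 1 (-0.0 dB), φ = -0.3°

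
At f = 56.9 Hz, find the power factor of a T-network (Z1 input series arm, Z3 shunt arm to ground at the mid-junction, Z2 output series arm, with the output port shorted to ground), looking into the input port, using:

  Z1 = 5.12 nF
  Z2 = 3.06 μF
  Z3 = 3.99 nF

Step 1 — Angular frequency: ω = 2π·f = 2π·56.9 = 357.5 rad/s.
Step 2 — Component impedances:
  Z1: Z = 1/(jωC) = -j/(ω·C) = 0 - j5.463e+05 Ω
  Z2: Z = 1/(jωC) = -j/(ω·C) = 0 - j914.1 Ω
  Z3: Z = 1/(jωC) = -j/(ω·C) = 0 - j7.01e+05 Ω
Step 3 — With the output port shorted to ground, the output series arm Z2 runs from the junction to ground; the shunt arm Z3 also runs from the junction to ground. They appear in parallel: Z3 || Z2 = 0 - j912.9 Ω.
Step 4 — Series with input arm Z1: Z_in = Z1 + (Z3 || Z2) = 0 - j5.472e+05 Ω = 5.472e+05∠-90.0° Ω.
Step 5 — Power factor: PF = cos(φ) = Re(Z)/|Z| = 0/5.472e+05 = 0.
Step 6 — Type: Im(Z) = -5.472e+05 ⇒ leading (phase φ = -90.0°).

PF = 0 (leading, φ = -90.0°)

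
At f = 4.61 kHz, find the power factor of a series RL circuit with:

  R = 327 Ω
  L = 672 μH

Step 1 — Angular frequency: ω = 2π·f = 2π·4610 = 2.897e+04 rad/s.
Step 2 — Component impedances:
  R: Z = R = 327 Ω
  L: Z = jωL = j·2.897e+04·0.000672 = 0 + j19.46 Ω
Step 3 — Series combination: Z_total = R + L = 327 + j19.46 Ω = 327.6∠3.4° Ω.
Step 4 — Power factor: PF = cos(φ) = Re(Z)/|Z| = 327/327.6 = 0.9982.
Step 5 — Type: Im(Z) = 19.46 ⇒ lagging (phase φ = 3.4°).

PF = 0.9982 (lagging, φ = 3.4°)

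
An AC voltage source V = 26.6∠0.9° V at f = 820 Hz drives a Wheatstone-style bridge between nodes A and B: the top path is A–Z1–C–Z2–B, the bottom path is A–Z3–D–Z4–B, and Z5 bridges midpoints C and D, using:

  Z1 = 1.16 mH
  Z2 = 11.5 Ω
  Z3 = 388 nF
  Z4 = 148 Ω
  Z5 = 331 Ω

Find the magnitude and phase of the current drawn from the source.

Step 1 — Angular frequency: ω = 2π·f = 2π·820 = 5152 rad/s.
Step 2 — Component impedances:
  Z1: Z = jωL = j·5152·0.00116 = 0 + j5.977 Ω
  Z2: Z = R = 11.5 Ω
  Z3: Z = 1/(jωC) = -j/(ω·C) = 0 - j500.2 Ω
  Z4: Z = R = 148 Ω
  Z5: Z = R = 331 Ω
Step 3 — Bridge requires nodal analysis (the Z5 bridge couples midpoints C and D, so the two paths cannot be reduced to a simple series/parallel combination). Setting node B to ground and injecting 1 A at node A, the 3-node admittance system at A, C, D solves to V_A = Z_AB = 11.4 + j5.89 Ω = 12.83∠27.3° Ω.
Step 4 — Source phasor: V = 26.6∠0.9° V = 26.6 + j0.4178 V.
Step 5 — Ohm's law: I = V / Z_total = (26.6 + j0.4178) / (11.4 + j5.89) = 1.856 - j0.9226 A.
Step 6 — Convert to polar: |I| = 2.073 A, ∠I = -26.4°.

I = 2.073∠-26.4° A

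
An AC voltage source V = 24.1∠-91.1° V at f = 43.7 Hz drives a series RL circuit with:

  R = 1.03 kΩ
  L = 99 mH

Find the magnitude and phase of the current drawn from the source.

Step 1 — Angular frequency: ω = 2π·f = 2π·43.7 = 274.6 rad/s.
Step 2 — Component impedances:
  R: Z = R = 1030 Ω
  L: Z = jωL = j·274.6·0.099 = 0 + j27.18 Ω
Step 3 — Series combination: Z_total = R + L = 1030 + j27.18 Ω = 1030∠1.5° Ω.
Step 4 — Source phasor: V = 24.1∠-91.1° V = -0.4627 - j24.1 V.
Step 5 — Ohm's law: I = V / Z_total = (-0.4627 - j24.1) / (1030 + j27.18) = -0.001066 - j0.02337 A.
Step 6 — Convert to polar: |I| = 0.02339 A, ∠I = -92.6°.

I = 0.02339∠-92.6° A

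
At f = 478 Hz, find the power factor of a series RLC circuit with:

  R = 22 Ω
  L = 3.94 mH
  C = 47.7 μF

Step 1 — Angular frequency: ω = 2π·f = 2π·478 = 3003 rad/s.
Step 2 — Component impedances:
  R: Z = R = 22 Ω
  L: Z = jωL = j·3003·0.00394 = 0 + j11.83 Ω
  C: Z = 1/(jωC) = -j/(ω·C) = 0 - j6.98 Ω
Step 3 — Series combination: Z_total = R + L + C = 22 + j4.853 Ω = 22.53∠12.4° Ω.
Step 4 — Power factor: PF = cos(φ) = Re(Z)/|Z| = 22/22.53 = 0.9765.
Step 5 — Type: Im(Z) = 4.853 ⇒ lagging (phase φ = 12.4°).

PF = 0.9765 (lagging, φ = 12.4°)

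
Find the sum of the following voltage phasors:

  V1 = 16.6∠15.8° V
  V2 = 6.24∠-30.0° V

Step 1 — Convert each phasor to rectangular form:
  V1 = 16.6·(cos(15.8°) + j·sin(15.8°)) = 15.97 + j4.52 V
  V2 = 6.24·(cos(-30.0°) + j·sin(-30.0°)) = 5.404 - j3.12 V
Step 2 — Sum components: V_total = 21.38 + j1.4 V.
Step 3 — Convert to polar: |V_total| = 21.42 V, ∠V_total = 3.7°.

V_total = 21.42∠3.7° V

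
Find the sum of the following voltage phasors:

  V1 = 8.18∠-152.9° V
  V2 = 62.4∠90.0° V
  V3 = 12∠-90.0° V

Step 1 — Convert each phasor to rectangular form:
  V1 = 8.18·(cos(-152.9°) + j·sin(-152.9°)) = -7.282 - j3.726 V
  V2 = 62.4·(cos(90.0°) + j·sin(90.0°)) = 0 + j62.4 V
  V3 = 12·(cos(-90.0°) + j·sin(-90.0°)) = 0 - j12 V
Step 2 — Sum components: V_total = -7.282 + j46.67 V.
Step 3 — Convert to polar: |V_total| = 47.24 V, ∠V_total = 98.9°.

V_total = 47.24∠98.9° V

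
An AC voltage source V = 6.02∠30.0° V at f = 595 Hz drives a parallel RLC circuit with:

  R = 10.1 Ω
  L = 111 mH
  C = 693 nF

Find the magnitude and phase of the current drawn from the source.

Step 1 — Angular frequency: ω = 2π·f = 2π·595 = 3738 rad/s.
Step 2 — Component impedances:
  R: Z = R = 10.1 Ω
  L: Z = jωL = j·3738·0.111 = 0 + j415 Ω
  C: Z = 1/(jωC) = -j/(ω·C) = 0 - j386 Ω
Step 3 — Parallel combination: 1/Z_total = 1/R + 1/L + 1/C; Z_total = 10.1 - j0.01846 Ω = 10.1∠-0.1° Ω.
Step 4 — Source phasor: V = 6.02∠30.0° V = 5.213 + j3.01 V.
Step 5 — Ohm's law: I = V / Z_total = (5.213 + j3.01) / (10.1 - j0.01846) = 0.5156 + j0.299 A.
Step 6 — Convert to polar: |I| = 0.596 A, ∠I = 30.1°.

I = 0.596∠30.1° A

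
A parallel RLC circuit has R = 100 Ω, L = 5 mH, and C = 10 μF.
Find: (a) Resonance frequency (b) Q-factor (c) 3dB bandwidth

Step 1 — Resonance: ω₀ = 1/√(LC) = 1/√(0.005·1e-05) = 4472 rad/s.
Step 2 — f₀ = ω₀/(2π) = 711.8 Hz.
Step 3 — Parallel Q: Q = R/(ω₀L) = 100/(4472·0.005) = 4.472.
Step 4 — Bandwidth: Δω = ω₀/Q = 1000 rad/s; BW = Δω/(2π) = 159.2 Hz.

(a) f₀ = 711.8 Hz  (b) Q = 4.472  (c) BW = 159.2 Hz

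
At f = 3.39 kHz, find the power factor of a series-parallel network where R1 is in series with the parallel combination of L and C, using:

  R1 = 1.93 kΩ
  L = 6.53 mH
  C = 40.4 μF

Step 1 — Angular frequency: ω = 2π·f = 2π·3390 = 2.13e+04 rad/s.
Step 2 — Component impedances:
  R1: Z = R = 1930 Ω
  L: Z = jωL = j·2.13e+04·0.00653 = 0 + j139.1 Ω
  C: Z = 1/(jωC) = -j/(ω·C) = 0 - j1.162 Ω
Step 3 — Parallel branch: L || C = 1/(1/L + 1/C) = 0 - j1.172 Ω.
Step 4 — Series with R1: Z_total = R1 + (L || C) = 1930 - j1.172 Ω = 1930∠-0.0° Ω.
Step 5 — Power factor: PF = cos(φ) = Re(Z)/|Z| = 1930/1930 = 1.
Step 6 — Type: Im(Z) = -1.172 ⇒ leading (phase φ = -0.0°).

PF = 1 (leading, φ = -0.0°)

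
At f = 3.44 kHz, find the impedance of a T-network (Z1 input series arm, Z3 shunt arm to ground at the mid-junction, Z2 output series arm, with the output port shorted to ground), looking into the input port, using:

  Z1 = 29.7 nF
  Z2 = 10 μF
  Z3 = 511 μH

Step 1 — Angular frequency: ω = 2π·f = 2π·3440 = 2.161e+04 rad/s.
Step 2 — Component impedances:
  Z1: Z = 1/(jωC) = -j/(ω·C) = 0 - j1558 Ω
  Z2: Z = 1/(jωC) = -j/(ω·C) = 0 - j4.627 Ω
  Z3: Z = jωL = j·2.161e+04·0.000511 = 0 + j11.04 Ω
Step 3 — With the output port shorted to ground, the output series arm Z2 runs from the junction to ground; the shunt arm Z3 also runs from the junction to ground. They appear in parallel: Z3 || Z2 = 0 - j7.962 Ω.
Step 4 — Series with input arm Z1: Z_in = Z1 + (Z3 || Z2) = 0 - j1566 Ω = 1566∠-90.0° Ω.

Z = 0 - j1566 Ω = 1566∠-90.0° Ω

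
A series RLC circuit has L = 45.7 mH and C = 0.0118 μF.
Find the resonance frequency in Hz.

Step 1 — Resonance condition Im(Z)=0 gives ω₀ = 1/√(LC).
Step 2 — ω₀ = 1/√(0.0457·1.18e-08) = 4.306e+04 rad/s.
Step 3 — f₀ = ω₀/(2π) = 6854 Hz.

f₀ = 6854 Hz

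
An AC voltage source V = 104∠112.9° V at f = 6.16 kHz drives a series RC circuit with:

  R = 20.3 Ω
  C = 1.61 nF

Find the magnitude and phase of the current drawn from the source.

Step 1 — Angular frequency: ω = 2π·f = 2π·6160 = 3.87e+04 rad/s.
Step 2 — Component impedances:
  R: Z = R = 20.3 Ω
  C: Z = 1/(jωC) = -j/(ω·C) = 0 - j1.605e+04 Ω
Step 3 — Series combination: Z_total = R + C = 20.3 - j1.605e+04 Ω = 1.605e+04∠-89.9° Ω.
Step 4 — Source phasor: V = 104∠112.9° V = -40.47 + j95.8 V.
Step 5 — Ohm's law: I = V / Z_total = (-40.47 + j95.8) / (20.3 - j1.605e+04) = -0.005973 - j0.002514 A.
Step 6 — Convert to polar: |I| = 0.006481 A, ∠I = -157.2°.

I = 0.006481∠-157.2° A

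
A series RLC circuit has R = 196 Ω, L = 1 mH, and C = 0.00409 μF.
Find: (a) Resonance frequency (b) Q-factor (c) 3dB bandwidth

Step 1 — Resonance condition Im(Z)=0 gives ω₀ = 1/√(LC).
Step 2 — ω₀ = 1/√(0.001·4.09e-09) = 4.945e+05 rad/s.
Step 3 — f₀ = ω₀/(2π) = 7.87e+04 Hz.
Step 4 — Series Q: Q = ω₀L/R = 4.945e+05·0.001/196 = 2.523.
Step 5 — 3dB bandwidth: Δω = ω₀/Q = 1.96e+05 rad/s; BW = Δω/(2π) = 3.119e+04 Hz.

(a) f₀ = 7.87e+04 Hz  (b) Q = 2.523  (c) BW = 3.119e+04 Hz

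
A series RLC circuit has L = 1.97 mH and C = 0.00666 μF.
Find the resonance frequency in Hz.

Step 1 — Resonance condition Im(Z)=0 gives ω₀ = 1/√(LC).
Step 2 — ω₀ = 1/√(0.00197·6.66e-09) = 2.761e+05 rad/s.
Step 3 — f₀ = ω₀/(2π) = 4.394e+04 Hz.

f₀ = 4.394e+04 Hz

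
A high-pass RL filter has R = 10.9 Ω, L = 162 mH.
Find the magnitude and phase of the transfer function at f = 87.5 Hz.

Step 1 — Angular frequency: ω = 2π·87.5 = 549.8 rad/s.
Step 2 — Transfer function: H(jω) = jωL/(R + jωL).
Step 3 — Numerator jωL = j·89.06; denominator R + jωL = 10.9 + j89.06.
Step 4 — H = 0.9852 + j0.1206.
Step 5 — Magnitude: |H| = 0.9926 (-0.1 dB); phase: φ = 7.0°.

|H| = 0.9926 (-0.1 dB), φ = 7.0°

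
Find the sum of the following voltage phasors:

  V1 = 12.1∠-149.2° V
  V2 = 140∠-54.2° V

Step 1 — Convert each phasor to rectangular form:
  V1 = 12.1·(cos(-149.2°) + j·sin(-149.2°)) = -10.39 - j6.196 V
  V2 = 140·(cos(-54.2°) + j·sin(-54.2°)) = 81.89 - j113.5 V
Step 2 — Sum components: V_total = 71.5 - j119.7 V.
Step 3 — Convert to polar: |V_total| = 139.5 V, ∠V_total = -59.2°.

V_total = 139.5∠-59.2° V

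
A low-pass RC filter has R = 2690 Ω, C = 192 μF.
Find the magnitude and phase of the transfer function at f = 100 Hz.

Step 1 — Angular frequency: ω = 2π·100 = 628.3 rad/s.
Step 2 — Transfer function: H(jω) = 1/(1 + jωRC).
Step 3 — Denominator: 1 + jωRC = 1 + j·628.3·2690·0.000192 = 1 + j324.5.
Step 4 — H = 9.496e-06 - j0.003082.
Step 5 — Magnitude: |H| = 0.003082 (-50.2 dB); phase: φ = -89.8°.

|H| = 0.003082 (-50.2 dB), φ = -89.8°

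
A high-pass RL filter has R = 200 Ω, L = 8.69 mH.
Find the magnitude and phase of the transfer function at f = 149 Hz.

Step 1 — Angular frequency: ω = 2π·149 = 936.2 rad/s.
Step 2 — Transfer function: H(jω) = jωL/(R + jωL).
Step 3 — Numerator jωL = j·8.136; denominator R + jωL = 200 + j8.136.
Step 4 — H = 0.001652 + j0.04061.
Step 5 — Magnitude: |H| = 0.04064 (-27.8 dB); phase: φ = 87.7°.

|H| = 0.04064 (-27.8 dB), φ = 87.7°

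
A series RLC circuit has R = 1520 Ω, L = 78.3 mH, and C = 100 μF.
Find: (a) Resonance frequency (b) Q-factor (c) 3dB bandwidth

Step 1 — Resonance: ω₀ = 1/√(LC) = 1/√(0.0783·0.0001) = 357.4 rad/s.
Step 2 — f₀ = ω₀/(2π) = 56.88 Hz.
Step 3 — Series Q: Q = ω₀L/R = 357.4·0.0783/1520 = 0.01841.
Step 4 — Bandwidth: Δω = ω₀/Q = 1.941e+04 rad/s; BW = Δω/(2π) = 3090 Hz.

(a) f₀ = 56.88 Hz  (b) Q = 0.01841  (c) BW = 3090 Hz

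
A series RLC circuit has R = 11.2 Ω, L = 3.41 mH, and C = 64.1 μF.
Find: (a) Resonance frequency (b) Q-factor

Step 1 — Resonance condition Im(Z)=0 gives ω₀ = 1/√(LC).
Step 2 — ω₀ = 1/√(0.00341·6.41e-05) = 2139 rad/s.
Step 3 — f₀ = ω₀/(2π) = 340.4 Hz.
Step 4 — Series Q: Q = ω₀L/R = 2139·0.00341/11.2 = 0.6512.

(a) f₀ = 340.4 Hz  (b) Q = 0.6512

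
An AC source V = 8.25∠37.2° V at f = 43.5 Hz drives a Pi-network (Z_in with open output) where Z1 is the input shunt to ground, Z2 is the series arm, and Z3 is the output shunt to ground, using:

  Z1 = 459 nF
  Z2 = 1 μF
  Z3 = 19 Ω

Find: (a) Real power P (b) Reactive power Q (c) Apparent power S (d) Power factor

Step 1 — Angular frequency: ω = 2π·f = 2π·43.5 = 273.3 rad/s.
Step 2 — Component impedances:
  Z1: Z = 1/(jωC) = -j/(ω·C) = 0 - j7971 Ω
  Z2: Z = 1/(jωC) = -j/(ω·C) = 0 - j3659 Ω
  Z3: Z = R = 19 Ω
Step 3 — With open output, the series arm Z2 and the output shunt Z3 appear in series to ground: Z2 + Z3 = 19 - j3659 Ω.
Step 4 — Parallel with input shunt Z1: Z_in = Z1 || (Z2 + Z3) = 8.926 - j2508 Ω = 2508∠-89.8° Ω.
Step 5 — Source phasor: V = 8.25∠37.2° V = 6.571 + j4.988 V.
Step 6 — Current: I = V / Z = -0.00198 + j0.002628 A = 0.00329∠127.0° A.
Step 7 — Complex power: S = V·I* = 9.66e-05 - j0.02714 VA.
Step 8 — Real power: P = Re(S) = 9.66e-05 W.
Step 9 — Reactive power: Q = Im(S) = -0.02714 VAR.
Step 10 — Apparent power: |S| = 0.02714 VA.
Step 11 — Power factor: PF = P/|S| = 0.003559 (leading).

(a) P = 9.66e-05 W  (b) Q = -0.02714 VAR  (c) S = 0.02714 VA  (d) PF = 0.003559 (leading)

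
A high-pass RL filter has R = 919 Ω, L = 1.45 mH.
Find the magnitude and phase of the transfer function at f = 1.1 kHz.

Step 1 — Angular frequency: ω = 2π·1100 = 6912 rad/s.
Step 2 — Transfer function: H(jω) = jωL/(R + jωL).
Step 3 — Numerator jωL = j·10.02; denominator R + jωL = 919 + j10.02.
Step 4 — H = 0.0001189 + j0.0109.
Step 5 — Magnitude: |H| = 0.0109 (-39.2 dB); phase: φ = 89.4°.

|H| = 0.0109 (-39.2 dB), φ = 89.4°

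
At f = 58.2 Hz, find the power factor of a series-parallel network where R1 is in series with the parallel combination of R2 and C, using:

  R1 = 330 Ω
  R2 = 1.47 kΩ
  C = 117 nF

Step 1 — Angular frequency: ω = 2π·f = 2π·58.2 = 365.7 rad/s.
Step 2 — Component impedances:
  R1: Z = R = 330 Ω
  R2: Z = R = 1470 Ω
  C: Z = 1/(jωC) = -j/(ω·C) = 0 - j2.337e+04 Ω
Step 3 — Parallel branch: R2 || C = 1/(1/R2 + 1/C) = 1464 - j92.09 Ω.
Step 4 — Series with R1: Z_total = R1 + (R2 || C) = 1794 - j92.09 Ω = 1797∠-2.9° Ω.
Step 5 — Power factor: PF = cos(φ) = Re(Z)/|Z| = 1794.2/1796.6 = 0.9987.
Step 6 — Type: Im(Z) = -92.09 ⇒ leading (phase φ = -2.9°).

PF = 0.9987 (leading, φ = -2.9°)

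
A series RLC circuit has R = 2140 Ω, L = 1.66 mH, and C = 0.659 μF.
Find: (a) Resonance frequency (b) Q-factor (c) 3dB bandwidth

Step 1 — Resonance: ω₀ = 1/√(LC) = 1/√(0.00166·6.59e-07) = 3.023e+04 rad/s.
Step 2 — f₀ = ω₀/(2π) = 4812 Hz.
Step 3 — Series Q: Q = ω₀L/R = 3.023e+04·0.00166/2140 = 0.02345.
Step 4 — Bandwidth: Δω = ω₀/Q = 1.289e+06 rad/s; BW = Δω/(2π) = 2.052e+05 Hz.

(a) f₀ = 4812 Hz  (b) Q = 0.02345  (c) BW = 2.052e+05 Hz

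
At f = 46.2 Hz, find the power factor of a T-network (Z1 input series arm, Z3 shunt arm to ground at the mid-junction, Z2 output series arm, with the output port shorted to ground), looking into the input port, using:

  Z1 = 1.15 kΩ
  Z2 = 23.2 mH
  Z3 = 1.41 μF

Step 1 — Angular frequency: ω = 2π·f = 2π·46.2 = 290.3 rad/s.
Step 2 — Component impedances:
  Z1: Z = R = 1150 Ω
  Z2: Z = jωL = j·290.3·0.0232 = 0 + j6.735 Ω
  Z3: Z = 1/(jωC) = -j/(ω·C) = 0 - j2443 Ω
Step 3 — With the output port shorted to ground, the output series arm Z2 runs from the junction to ground; the shunt arm Z3 also runs from the junction to ground. They appear in parallel: Z3 || Z2 = 0 + j6.753 Ω.
Step 4 — Series with input arm Z1: Z_in = Z1 + (Z3 || Z2) = 1150 + j6.753 Ω = 1150∠0.3° Ω.
Step 5 — Power factor: PF = cos(φ) = Re(Z)/|Z| = 1150/1150 = 1.
Step 6 — Type: Im(Z) = 6.753 ⇒ lagging (phase φ = 0.3°).

PF = 1 (lagging, φ = 0.3°)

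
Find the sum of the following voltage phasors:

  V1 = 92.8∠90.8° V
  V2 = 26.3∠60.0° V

Step 1 — Convert each phasor to rectangular form:
  V1 = 92.8·(cos(90.8°) + j·sin(90.8°)) = -1.296 + j92.79 V
  V2 = 26.3·(cos(60.0°) + j·sin(60.0°)) = 13.15 + j22.78 V
Step 2 — Sum components: V_total = 11.85 + j115.6 V.
Step 3 — Convert to polar: |V_total| = 116.2 V, ∠V_total = 84.1°.

V_total = 116.2∠84.1° V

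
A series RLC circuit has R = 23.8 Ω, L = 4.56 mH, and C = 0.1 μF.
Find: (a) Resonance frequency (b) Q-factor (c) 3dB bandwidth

Step 1 — Resonance condition Im(Z)=0 gives ω₀ = 1/√(LC).
Step 2 — ω₀ = 1/√(0.00456·1e-07) = 4.683e+04 rad/s.
Step 3 — f₀ = ω₀/(2π) = 7453 Hz.
Step 4 — Series Q: Q = ω₀L/R = 4.683e+04·0.00456/23.8 = 8.972.
Step 5 — 3dB bandwidth: Δω = ω₀/Q = 5219 rad/s; BW = Δω/(2π) = 830.7 Hz.

(a) f₀ = 7453 Hz  (b) Q = 8.972  (c) BW = 830.7 Hz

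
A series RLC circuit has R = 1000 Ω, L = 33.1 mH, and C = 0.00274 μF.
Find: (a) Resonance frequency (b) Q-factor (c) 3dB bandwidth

Step 1 — Resonance: ω₀ = 1/√(LC) = 1/√(0.0331·2.74e-09) = 1.05e+05 rad/s.
Step 2 — f₀ = ω₀/(2π) = 1.671e+04 Hz.
Step 3 — Series Q: Q = ω₀L/R = 1.05e+05·0.0331/1000 = 3.476.
Step 4 — Bandwidth: Δω = ω₀/Q = 3.021e+04 rad/s; BW = Δω/(2π) = 4808 Hz.

(a) f₀ = 1.671e+04 Hz  (b) Q = 3.476  (c) BW = 4808 Hz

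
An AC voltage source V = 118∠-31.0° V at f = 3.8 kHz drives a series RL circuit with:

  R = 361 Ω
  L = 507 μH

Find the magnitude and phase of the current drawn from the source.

Step 1 — Angular frequency: ω = 2π·f = 2π·3800 = 2.388e+04 rad/s.
Step 2 — Component impedances:
  R: Z = R = 361 Ω
  L: Z = jωL = j·2.388e+04·0.000507 = 0 + j12.11 Ω
Step 3 — Series combination: Z_total = R + L = 361 + j12.11 Ω = 361.2∠1.9° Ω.
Step 4 — Source phasor: V = 118∠-31.0° V = 101.1 - j60.77 V.
Step 5 — Ohm's law: I = V / Z_total = (101.1 - j60.77) / (361 + j12.11) = 0.2742 - j0.1775 A.
Step 6 — Convert to polar: |I| = 0.3267 A, ∠I = -32.9°.

I = 0.3267∠-32.9° A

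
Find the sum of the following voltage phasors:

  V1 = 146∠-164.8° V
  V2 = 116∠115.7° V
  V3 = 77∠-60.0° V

Step 1 — Convert each phasor to rectangular form:
  V1 = 146·(cos(-164.8°) + j·sin(-164.8°)) = -140.9 - j38.28 V
  V2 = 116·(cos(115.7°) + j·sin(115.7°)) = -50.3 + j104.5 V
  V3 = 77·(cos(-60.0°) + j·sin(-60.0°)) = 38.5 - j66.68 V
Step 2 — Sum components: V_total = -152.7 - j0.4386 V.
Step 3 — Convert to polar: |V_total| = 152.7 V, ∠V_total = -179.8°.

V_total = 152.7∠-179.8° V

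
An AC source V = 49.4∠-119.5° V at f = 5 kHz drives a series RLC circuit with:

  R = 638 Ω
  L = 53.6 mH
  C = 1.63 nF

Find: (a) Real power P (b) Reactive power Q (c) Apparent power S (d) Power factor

Step 1 — Angular frequency: ω = 2π·f = 2π·5000 = 3.142e+04 rad/s.
Step 2 — Component impedances:
  R: Z = R = 638 Ω
  L: Z = jωL = j·3.142e+04·0.0536 = 0 + j1684 Ω
  C: Z = 1/(jωC) = -j/(ω·C) = 0 - j1.953e+04 Ω
Step 3 — Series combination: Z_total = R + L + C = 638 - j1.784e+04 Ω = 1.786e+04∠-88.0° Ω.
Step 4 — Source phasor: V = 49.4∠-119.5° V = -24.33 - j43 V.
Step 5 — Current: I = V / Z = 0.002358 - j0.001448 A = 0.002767∠-31.5° A.
Step 6 — Complex power: S = V·I* = 0.004883 - j0.1366 VA.
Step 7 — Real power: P = Re(S) = 0.004883 W.
Step 8 — Reactive power: Q = Im(S) = -0.1366 VAR.
Step 9 — Apparent power: |S| = 0.1367 VA.
Step 10 — Power factor: PF = P/|S| = 0.03573 (leading).

(a) P = 0.004883 W  (b) Q = -0.1366 VAR  (c) S = 0.1367 VA  (d) PF = 0.03573 (leading)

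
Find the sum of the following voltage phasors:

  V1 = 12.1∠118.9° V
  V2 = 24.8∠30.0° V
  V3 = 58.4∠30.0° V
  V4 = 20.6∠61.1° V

Step 1 — Convert each phasor to rectangular form:
  V1 = 12.1·(cos(118.9°) + j·sin(118.9°)) = -5.848 + j10.59 V
  V2 = 24.8·(cos(30.0°) + j·sin(30.0°)) = 21.48 + j12.4 V
  V3 = 58.4·(cos(30.0°) + j·sin(30.0°)) = 50.58 + j29.2 V
  V4 = 20.6·(cos(61.1°) + j·sin(61.1°)) = 9.956 + j18.03 V
Step 2 — Sum components: V_total = 76.16 + j70.23 V.
Step 3 — Convert to polar: |V_total| = 103.6 V, ∠V_total = 42.7°.

V_total = 103.6∠42.7° V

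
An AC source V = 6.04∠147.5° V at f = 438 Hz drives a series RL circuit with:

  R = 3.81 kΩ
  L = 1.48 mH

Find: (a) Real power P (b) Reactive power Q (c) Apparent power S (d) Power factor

Step 1 — Angular frequency: ω = 2π·f = 2π·438 = 2752 rad/s.
Step 2 — Component impedances:
  R: Z = R = 3810 Ω
  L: Z = jωL = j·2752·0.00148 = 0 + j4.073 Ω
Step 3 — Series combination: Z_total = R + L = 3810 + j4.073 Ω = 3810∠0.1° Ω.
Step 4 — Source phasor: V = 6.04∠147.5° V = -5.094 + j3.245 V.
Step 5 — Current: I = V / Z = -0.001336 + j0.0008532 A = 0.001585∠147.4° A.
Step 6 — Complex power: S = V·I* = 0.009575 + j1.024e-05 VA.
Step 7 — Real power: P = Re(S) = 0.009575 W.
Step 8 — Reactive power: Q = Im(S) = 1.024e-05 VAR.
Step 9 — Apparent power: |S| = 0.009575 VA.
Step 10 — Power factor: PF = P/|S| = 1 (lagging).

(a) P = 0.009575 W  (b) Q = 1.024e-05 VAR  (c) S = 0.009575 VA  (d) PF = 1 (lagging)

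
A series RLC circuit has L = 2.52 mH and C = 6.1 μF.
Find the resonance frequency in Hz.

Step 1 — Resonance condition Im(Z)=0 gives ω₀ = 1/√(LC).
Step 2 — ω₀ = 1/√(0.00252·6.1e-06) = 8066 rad/s.
Step 3 — f₀ = ω₀/(2π) = 1284 Hz.

f₀ = 1284 Hz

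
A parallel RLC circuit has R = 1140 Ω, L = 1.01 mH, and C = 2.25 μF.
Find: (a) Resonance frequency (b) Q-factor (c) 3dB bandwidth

Step 1 — Resonance: ω₀ = 1/√(LC) = 1/√(0.00101·2.25e-06) = 2.098e+04 rad/s.
Step 2 — f₀ = ω₀/(2π) = 3339 Hz.
Step 3 — Parallel Q: Q = R/(ω₀L) = 1140/(2.098e+04·0.00101) = 53.81.
Step 4 — Bandwidth: Δω = ω₀/Q = 389.9 rad/s; BW = Δω/(2π) = 62.05 Hz.

(a) f₀ = 3339 Hz  (b) Q = 53.81  (c) BW = 62.05 Hz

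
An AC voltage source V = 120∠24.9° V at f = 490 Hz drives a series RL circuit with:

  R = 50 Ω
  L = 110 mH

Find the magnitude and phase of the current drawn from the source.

Step 1 — Angular frequency: ω = 2π·f = 2π·490 = 3079 rad/s.
Step 2 — Component impedances:
  R: Z = R = 50 Ω
  L: Z = jωL = j·3079·0.11 = 0 + j338.7 Ω
Step 3 — Series combination: Z_total = R + L = 50 + j338.7 Ω = 342.3∠81.6° Ω.
Step 4 — Source phasor: V = 120∠24.9° V = 108.8 + j50.52 V.
Step 5 — Ohm's law: I = V / Z_total = (108.8 + j50.52) / (50 + j338.7) = 0.1924 - j0.293 A.
Step 6 — Convert to polar: |I| = 0.3505 A, ∠I = -56.7°.

I = 0.3505∠-56.7° A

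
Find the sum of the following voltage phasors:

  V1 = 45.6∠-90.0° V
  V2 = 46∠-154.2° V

Step 1 — Convert each phasor to rectangular form:
  V1 = 45.6·(cos(-90.0°) + j·sin(-90.0°)) = 0 - j45.6 V
  V2 = 46·(cos(-154.2°) + j·sin(-154.2°)) = -41.41 - j20.02 V
Step 2 — Sum components: V_total = -41.41 - j65.62 V.
Step 3 — Convert to polar: |V_total| = 77.6 V, ∠V_total = -122.3°.

V_total = 77.6∠-122.3° V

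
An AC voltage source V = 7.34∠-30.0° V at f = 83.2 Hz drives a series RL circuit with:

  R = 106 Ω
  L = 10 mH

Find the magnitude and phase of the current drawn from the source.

Step 1 — Angular frequency: ω = 2π·f = 2π·83.2 = 522.8 rad/s.
Step 2 — Component impedances:
  R: Z = R = 106 Ω
  L: Z = jωL = j·522.8·0.01 = 0 + j5.228 Ω
Step 3 — Series combination: Z_total = R + L = 106 + j5.228 Ω = 106.1∠2.8° Ω.
Step 4 — Source phasor: V = 7.34∠-30.0° V = 6.357 - j3.67 V.
Step 5 — Ohm's law: I = V / Z_total = (6.357 - j3.67) / (106 + j5.228) = 0.05812 - j0.03749 A.
Step 6 — Convert to polar: |I| = 0.06916 A, ∠I = -32.8°.

I = 0.06916∠-32.8° A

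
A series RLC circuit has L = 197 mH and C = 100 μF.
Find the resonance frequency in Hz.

Step 1 — Resonance condition Im(Z)=0 gives ω₀ = 1/√(LC).
Step 2 — ω₀ = 1/√(0.197·0.0001) = 225.3 rad/s.
Step 3 — f₀ = ω₀/(2π) = 35.86 Hz.

f₀ = 35.86 Hz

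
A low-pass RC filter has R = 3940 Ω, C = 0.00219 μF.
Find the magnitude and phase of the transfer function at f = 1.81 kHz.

Step 1 — Angular frequency: ω = 2π·1810 = 1.137e+04 rad/s.
Step 2 — Transfer function: H(jω) = 1/(1 + jωRC).
Step 3 — Denominator: 1 + jωRC = 1 + j·1.137e+04·3940·2.19e-09 = 1 + j0.09813.
Step 4 — H = 0.9905 - j0.09719.
Step 5 — Magnitude: |H| = 0.9952 (-0.0 dB); phase: φ = -5.6°.

|H| = 0.9952 (-0.0 dB), φ = -5.6°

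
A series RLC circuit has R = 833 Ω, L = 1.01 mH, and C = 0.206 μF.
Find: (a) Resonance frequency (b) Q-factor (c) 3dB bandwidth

Step 1 — Resonance condition Im(Z)=0 gives ω₀ = 1/√(LC).
Step 2 — ω₀ = 1/√(0.00101·2.06e-07) = 6.933e+04 rad/s.
Step 3 — f₀ = ω₀/(2π) = 1.103e+04 Hz.
Step 4 — Series Q: Q = ω₀L/R = 6.933e+04·0.00101/833 = 0.08406.
Step 5 — 3dB bandwidth: Δω = ω₀/Q = 8.248e+05 rad/s; BW = Δω/(2π) = 1.313e+05 Hz.

(a) f₀ = 1.103e+04 Hz  (b) Q = 0.08406  (c) BW = 1.313e+05 Hz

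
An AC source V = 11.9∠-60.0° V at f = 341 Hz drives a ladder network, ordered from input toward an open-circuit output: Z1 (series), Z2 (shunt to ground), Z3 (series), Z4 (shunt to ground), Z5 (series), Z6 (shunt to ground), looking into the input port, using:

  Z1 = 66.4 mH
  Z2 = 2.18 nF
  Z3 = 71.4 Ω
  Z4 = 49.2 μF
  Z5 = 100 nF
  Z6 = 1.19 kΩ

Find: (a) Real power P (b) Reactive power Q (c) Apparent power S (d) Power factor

Step 1 — Angular frequency: ω = 2π·f = 2π·341 = 2143 rad/s.
Step 2 — Component impedances:
  Z1: Z = jωL = j·2143·0.0664 = 0 + j142.3 Ω
  Z2: Z = 1/(jωC) = -j/(ω·C) = 0 - j2.141e+05 Ω
  Z3: Z = R = 71.4 Ω
  Z4: Z = 1/(jωC) = -j/(ω·C) = 0 - j9.486 Ω
  Z5: Z = 1/(jωC) = -j/(ω·C) = 0 - j4667 Ω
  Z6: Z = R = 1190 Ω
Step 3 — Ladder network (open output): work backward from the far end, alternating series and parallel combinations. Z_in = 71.4 + j132.8 Ω = 150.8∠61.7° Ω.
Step 4 — Source phasor: V = 11.9∠-60.0° V = 5.95 - j10.31 V.
Step 5 — Current: I = V / Z = -0.04152 - j0.06714 A = 0.07894∠-121.7° A.
Step 6 — Complex power: S = V·I* = 0.4449 + j0.8273 VA.
Step 7 — Real power: P = Re(S) = 0.4449 W.
Step 8 — Reactive power: Q = Im(S) = 0.8273 VAR.
Step 9 — Apparent power: |S| = 0.9393 VA.
Step 10 — Power factor: PF = P/|S| = 0.4736 (lagging).

(a) P = 0.4449 W  (b) Q = 0.8273 VAR  (c) S = 0.9393 VA  (d) PF = 0.4736 (lagging)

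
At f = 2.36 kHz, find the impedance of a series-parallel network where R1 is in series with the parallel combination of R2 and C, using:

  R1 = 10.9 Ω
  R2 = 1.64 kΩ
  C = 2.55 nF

Step 1 — Angular frequency: ω = 2π·f = 2π·2360 = 1.483e+04 rad/s.
Step 2 — Component impedances:
  R1: Z = R = 10.9 Ω
  R2: Z = R = 1640 Ω
  C: Z = 1/(jωC) = -j/(ω·C) = 0 - j2.645e+04 Ω
Step 3 — Parallel branch: R2 || C = 1/(1/R2 + 1/C) = 1634 - j101.3 Ω.
Step 4 — Series with R1: Z_total = R1 + (R2 || C) = 1645 - j101.3 Ω = 1648∠-3.5° Ω.

Z = 1645 - j101.3 Ω = 1648∠-3.5° Ω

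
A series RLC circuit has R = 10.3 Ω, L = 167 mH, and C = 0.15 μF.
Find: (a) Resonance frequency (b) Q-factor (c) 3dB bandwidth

Step 1 — Resonance: ω₀ = 1/√(LC) = 1/√(0.167·1.5e-07) = 6318 rad/s.
Step 2 — f₀ = ω₀/(2π) = 1006 Hz.
Step 3 — Series Q: Q = ω₀L/R = 6318·0.167/10.3 = 102.4.
Step 4 — Bandwidth: Δω = ω₀/Q = 61.68 rad/s; BW = Δω/(2π) = 9.816 Hz.

(a) f₀ = 1006 Hz  (b) Q = 102.4  (c) BW = 9.816 Hz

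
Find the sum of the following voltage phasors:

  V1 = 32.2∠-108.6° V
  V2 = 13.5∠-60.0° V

Step 1 — Convert each phasor to rectangular form:
  V1 = 32.2·(cos(-108.6°) + j·sin(-108.6°)) = -10.27 - j30.52 V
  V2 = 13.5·(cos(-60.0°) + j·sin(-60.0°)) = 6.75 - j11.69 V
Step 2 — Sum components: V_total = -3.52 - j42.21 V.
Step 3 — Convert to polar: |V_total| = 42.36 V, ∠V_total = -94.8°.

V_total = 42.36∠-94.8° V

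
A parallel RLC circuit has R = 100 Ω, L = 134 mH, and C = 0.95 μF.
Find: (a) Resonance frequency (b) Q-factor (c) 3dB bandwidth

Step 1 — Resonance: ω₀ = 1/√(LC) = 1/√(0.134·9.5e-07) = 2803 rad/s.
Step 2 — f₀ = ω₀/(2π) = 446.1 Hz.
Step 3 — Parallel Q: Q = R/(ω₀L) = 100/(2803·0.134) = 0.2663.
Step 4 — Bandwidth: Δω = ω₀/Q = 1.053e+04 rad/s; BW = Δω/(2π) = 1675 Hz.

(a) f₀ = 446.1 Hz  (b) Q = 0.2663  (c) BW = 1675 Hz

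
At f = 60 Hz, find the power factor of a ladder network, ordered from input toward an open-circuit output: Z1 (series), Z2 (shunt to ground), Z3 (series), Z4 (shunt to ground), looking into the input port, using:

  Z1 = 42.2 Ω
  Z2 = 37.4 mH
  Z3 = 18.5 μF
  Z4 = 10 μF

Step 1 — Angular frequency: ω = 2π·f = 2π·60 = 377 rad/s.
Step 2 — Component impedances:
  Z1: Z = R = 42.2 Ω
  Z2: Z = jωL = j·377·0.0374 = 0 + j14.1 Ω
  Z3: Z = 1/(jωC) = -j/(ω·C) = 0 - j143.4 Ω
  Z4: Z = 1/(jωC) = -j/(ω·C) = 0 - j265.3 Ω
Step 3 — Ladder network (open output): work backward from the far end, alternating series and parallel combinations. Z_in = 42.2 + j14.6 Ω = 44.66∠19.1° Ω.
Step 4 — Power factor: PF = cos(φ) = Re(Z)/|Z| = 42.2/44.655 = 0.945.
Step 5 — Type: Im(Z) = 14.6 ⇒ lagging (phase φ = 19.1°).

PF = 0.945 (lagging, φ = 19.1°)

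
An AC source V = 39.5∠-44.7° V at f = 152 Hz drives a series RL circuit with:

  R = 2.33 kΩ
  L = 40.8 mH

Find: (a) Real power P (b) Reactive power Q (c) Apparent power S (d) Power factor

Step 1 — Angular frequency: ω = 2π·f = 2π·152 = 955 rad/s.
Step 2 — Component impedances:
  R: Z = R = 2330 Ω
  L: Z = jωL = j·955·0.0408 = 0 + j38.97 Ω
Step 3 — Series combination: Z_total = R + L = 2330 + j38.97 Ω = 2330∠1.0° Ω.
Step 4 — Source phasor: V = 39.5∠-44.7° V = 28.08 - j27.78 V.
Step 5 — Current: I = V / Z = 0.01185 - j0.01212 A = 0.01695∠-45.7° A.
Step 6 — Complex power: S = V·I* = 0.6694 + j0.0112 VA.
Step 7 — Real power: P = Re(S) = 0.6694 W.
Step 8 — Reactive power: Q = Im(S) = 0.0112 VAR.
Step 9 — Apparent power: |S| = 0.6695 VA.
Step 10 — Power factor: PF = P/|S| = 0.9999 (lagging).

(a) P = 0.6694 W  (b) Q = 0.0112 VAR  (c) S = 0.6695 VA  (d) PF = 0.9999 (lagging)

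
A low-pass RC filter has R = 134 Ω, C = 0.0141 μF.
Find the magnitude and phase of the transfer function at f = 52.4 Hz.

Step 1 — Angular frequency: ω = 2π·52.4 = 329.2 rad/s.
Step 2 — Transfer function: H(jω) = 1/(1 + jωRC).
Step 3 — Denominator: 1 + jωRC = 1 + j·329.2·134·1.41e-08 = 1 + j0.0006221.
Step 4 — H = 1 - j0.0006221.
Step 5 — Magnitude: |H| = 1 (-0.0 dB); phase: φ = -0.0°.

|H| = 1 (-0.0 dB), φ = -0.0°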